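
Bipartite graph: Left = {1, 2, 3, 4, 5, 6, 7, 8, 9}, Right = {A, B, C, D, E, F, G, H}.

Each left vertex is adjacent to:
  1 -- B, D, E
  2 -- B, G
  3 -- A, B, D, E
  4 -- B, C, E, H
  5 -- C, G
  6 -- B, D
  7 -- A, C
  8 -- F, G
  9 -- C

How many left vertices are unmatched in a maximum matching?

1

A valid assignment of size 8: 1-E, 2-B, 3-A, 4-H, 5-G, 6-D, 7-C, 8-F.
The set {1, 2, 3, 5, 6, 7, 9} has only 6 neighbours ({A, B, C, D, E, G}), so by Hall's theorem at most 8 of the 9 left vertices can be matched.
That matches 8 of the 9, leaving 1 unmatched; no matching can do better.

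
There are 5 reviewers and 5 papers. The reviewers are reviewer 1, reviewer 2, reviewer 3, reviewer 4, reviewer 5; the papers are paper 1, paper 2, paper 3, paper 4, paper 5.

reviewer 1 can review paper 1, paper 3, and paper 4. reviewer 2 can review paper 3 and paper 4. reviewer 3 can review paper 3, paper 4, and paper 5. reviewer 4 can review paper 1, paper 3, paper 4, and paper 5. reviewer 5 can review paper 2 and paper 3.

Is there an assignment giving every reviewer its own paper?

Yes

A valid assignment of size 5: reviewer 1-paper 1, reviewer 2-paper 3, reviewer 3-paper 5, reviewer 4-paper 4, reviewer 5-paper 2.
All 5 reviewers are covered.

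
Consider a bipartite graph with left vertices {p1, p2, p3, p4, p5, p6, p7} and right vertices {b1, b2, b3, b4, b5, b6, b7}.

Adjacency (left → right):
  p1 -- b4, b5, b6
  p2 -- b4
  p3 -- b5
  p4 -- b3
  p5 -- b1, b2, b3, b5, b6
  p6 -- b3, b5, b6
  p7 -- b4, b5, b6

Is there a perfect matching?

No

The set {p1, p2, p3, p4, p6, p7} has only 4 neighbours ({b3, b4, b5, b6}), so by Hall's theorem at most 5 of the 7 left vertices can be matched.
Hence no matching covers every left vertex.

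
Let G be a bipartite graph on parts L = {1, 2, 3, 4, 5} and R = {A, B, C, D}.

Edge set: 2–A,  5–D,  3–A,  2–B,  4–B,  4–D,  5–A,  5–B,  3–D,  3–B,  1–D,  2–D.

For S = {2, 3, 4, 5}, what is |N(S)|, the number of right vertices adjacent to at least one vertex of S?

3

The union of neighbours of {2, 3, 4, 5} is {A, B, D}, which has 3 elements.
Since |N(S)| = 3 < |S| = 4, Hall's condition fails for this subset.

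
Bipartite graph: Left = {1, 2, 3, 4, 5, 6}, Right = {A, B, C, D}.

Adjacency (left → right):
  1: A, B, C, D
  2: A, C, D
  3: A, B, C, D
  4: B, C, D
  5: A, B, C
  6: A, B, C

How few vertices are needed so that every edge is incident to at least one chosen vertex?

A maximum matching has 4 edges (e.g. 1–D, 2–A, 3–C, 4–B).
By König's theorem the minimum vertex cover has the same size. One such cover is {A, B, C, D}.

4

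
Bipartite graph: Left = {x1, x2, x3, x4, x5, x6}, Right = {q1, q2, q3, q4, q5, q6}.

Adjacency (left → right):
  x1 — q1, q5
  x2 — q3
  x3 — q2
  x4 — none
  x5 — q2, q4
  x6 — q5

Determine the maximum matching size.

5

One maximum matching: x1–q1, x2–q3, x3–q2, x5–q4, x6–q5.
The set {x4} has only 0 neighbours (∅), so by Hall's theorem at most 5 of the 6 left vertices can be matched.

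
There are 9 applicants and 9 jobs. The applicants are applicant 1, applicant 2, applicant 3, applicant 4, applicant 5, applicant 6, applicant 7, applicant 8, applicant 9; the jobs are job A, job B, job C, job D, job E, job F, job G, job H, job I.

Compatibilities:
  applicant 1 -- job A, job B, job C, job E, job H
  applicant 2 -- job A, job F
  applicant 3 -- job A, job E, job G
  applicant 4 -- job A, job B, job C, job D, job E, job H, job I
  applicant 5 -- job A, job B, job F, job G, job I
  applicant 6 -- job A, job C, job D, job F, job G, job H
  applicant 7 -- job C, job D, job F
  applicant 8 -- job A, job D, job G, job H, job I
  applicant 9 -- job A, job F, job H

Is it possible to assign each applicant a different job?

A valid assignment of size 9: applicant 1→job E, applicant 2→job F, applicant 3→job G, applicant 4→job B, applicant 5→job I, applicant 6→job D, applicant 7→job C, applicant 8→job H, applicant 9→job A.
Every applicant is matched, so this is a perfect matching.

Yes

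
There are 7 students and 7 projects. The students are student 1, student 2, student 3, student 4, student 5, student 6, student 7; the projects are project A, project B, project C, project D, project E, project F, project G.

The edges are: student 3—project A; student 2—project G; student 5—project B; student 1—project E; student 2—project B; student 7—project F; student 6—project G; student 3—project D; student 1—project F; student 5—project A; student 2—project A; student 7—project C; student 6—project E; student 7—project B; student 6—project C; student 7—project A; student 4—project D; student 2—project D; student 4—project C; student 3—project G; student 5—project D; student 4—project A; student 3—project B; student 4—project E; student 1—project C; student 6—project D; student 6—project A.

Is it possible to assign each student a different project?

Yes

A valid assignment of size 7: student 1→project F, student 2→project D, student 3→project A, student 4→project E, student 5→project B, student 6→project G, student 7→project C.
Every student is matched, so this is a perfect matching.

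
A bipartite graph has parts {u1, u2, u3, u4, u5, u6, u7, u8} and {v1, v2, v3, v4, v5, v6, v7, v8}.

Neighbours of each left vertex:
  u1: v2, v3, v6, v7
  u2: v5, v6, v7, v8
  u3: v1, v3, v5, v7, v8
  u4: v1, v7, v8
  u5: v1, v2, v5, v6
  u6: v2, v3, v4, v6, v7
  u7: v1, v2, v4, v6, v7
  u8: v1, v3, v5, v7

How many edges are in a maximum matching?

8

For example, pair u1→v2, u2→v8, u3→v3, u4→v1, u5→v5, u6→v4, u7→v6, u8→v7.
This saturates every left vertex, so 8 is the maximum.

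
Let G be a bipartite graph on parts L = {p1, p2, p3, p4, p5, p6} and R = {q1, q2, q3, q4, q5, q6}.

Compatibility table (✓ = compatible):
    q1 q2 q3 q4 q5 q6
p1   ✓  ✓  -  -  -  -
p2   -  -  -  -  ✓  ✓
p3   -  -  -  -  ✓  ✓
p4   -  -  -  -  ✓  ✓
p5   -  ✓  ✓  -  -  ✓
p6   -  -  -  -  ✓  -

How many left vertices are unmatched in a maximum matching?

For example, pair p1–q1, p2–q6, p3–q5, p5–q2.
The set {p2, p3, p4, p6} has only 2 neighbours ({q5, q6}), so by Hall's theorem at most 4 of the 6 left vertices can be matched.
That matches 4 of the 6, leaving 2 unmatched; no matching can do better.

2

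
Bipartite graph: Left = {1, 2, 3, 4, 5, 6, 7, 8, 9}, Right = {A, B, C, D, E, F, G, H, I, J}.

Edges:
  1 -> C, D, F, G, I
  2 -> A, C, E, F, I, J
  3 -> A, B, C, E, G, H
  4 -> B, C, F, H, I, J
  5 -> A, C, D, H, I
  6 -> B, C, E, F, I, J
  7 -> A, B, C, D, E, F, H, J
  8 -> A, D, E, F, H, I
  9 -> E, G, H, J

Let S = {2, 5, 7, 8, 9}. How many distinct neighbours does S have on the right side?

The union of neighbours of {2, 5, 7, 8, 9} is {A, B, C, D, E, F, G, H, I, J}, which has 10 elements.
Since |N(S)| = 10 ≥ |S| = 5, Hall's condition holds for this subset.

10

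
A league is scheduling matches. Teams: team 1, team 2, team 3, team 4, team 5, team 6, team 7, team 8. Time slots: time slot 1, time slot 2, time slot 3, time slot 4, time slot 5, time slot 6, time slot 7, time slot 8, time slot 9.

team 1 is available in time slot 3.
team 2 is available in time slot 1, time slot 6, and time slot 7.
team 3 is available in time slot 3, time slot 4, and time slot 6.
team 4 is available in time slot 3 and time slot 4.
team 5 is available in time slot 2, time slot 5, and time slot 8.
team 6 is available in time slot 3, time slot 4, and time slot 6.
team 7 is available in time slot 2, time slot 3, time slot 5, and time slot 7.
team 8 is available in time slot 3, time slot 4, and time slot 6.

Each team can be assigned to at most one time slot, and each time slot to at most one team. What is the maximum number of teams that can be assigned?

One maximum matching: team 1→time slot 3, team 2→time slot 1, team 3→time slot 6, team 4→time slot 4, team 5→time slot 2, team 7→time slot 7.
The set {team 1, team 3, team 4, team 6, team 8} has only 3 neighbours ({time slot 3, time slot 4, time slot 6}), so by Hall's theorem at most 6 of the 8 teams can be matched.

6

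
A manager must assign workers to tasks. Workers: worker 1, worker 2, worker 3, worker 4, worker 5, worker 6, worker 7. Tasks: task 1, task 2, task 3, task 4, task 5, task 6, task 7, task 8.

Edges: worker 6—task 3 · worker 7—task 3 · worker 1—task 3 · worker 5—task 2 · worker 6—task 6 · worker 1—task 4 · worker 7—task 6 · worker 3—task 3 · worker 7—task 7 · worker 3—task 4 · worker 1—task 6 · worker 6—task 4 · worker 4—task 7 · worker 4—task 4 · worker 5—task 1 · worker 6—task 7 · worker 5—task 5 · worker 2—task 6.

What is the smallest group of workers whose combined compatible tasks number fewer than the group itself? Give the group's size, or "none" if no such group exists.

5

Take S = {worker 1, worker 2, worker 3, worker 4, worker 6}. Its neighbourhood is {task 3, task 4, task 6, task 7}, so |N(S)| = 4 < |S| = 5.
Every subset of size less than 5 has at least as many neighbours as members, so 5 is the minimum.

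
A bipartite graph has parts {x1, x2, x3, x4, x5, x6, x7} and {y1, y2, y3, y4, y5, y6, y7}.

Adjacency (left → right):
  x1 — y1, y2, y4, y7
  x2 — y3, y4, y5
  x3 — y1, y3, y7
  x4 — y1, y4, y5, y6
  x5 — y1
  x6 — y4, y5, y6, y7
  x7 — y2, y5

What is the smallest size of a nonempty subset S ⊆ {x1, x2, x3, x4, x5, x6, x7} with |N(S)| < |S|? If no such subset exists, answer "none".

none

A matching saturating every left vertex exists, for instance x1→y7, x2→y5, x3→y3, x4→y6, x5→y1, x6→y4, x7→y2.
By Hall's marriage theorem, this means |N(S)| ≥ |S| for every subset S, so no violating subset exists.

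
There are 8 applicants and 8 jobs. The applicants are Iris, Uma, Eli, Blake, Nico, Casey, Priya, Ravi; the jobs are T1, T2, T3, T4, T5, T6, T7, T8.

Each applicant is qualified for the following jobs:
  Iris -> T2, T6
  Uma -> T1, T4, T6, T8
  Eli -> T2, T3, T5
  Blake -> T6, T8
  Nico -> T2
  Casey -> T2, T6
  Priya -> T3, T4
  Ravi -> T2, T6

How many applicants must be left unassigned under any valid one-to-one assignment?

One maximum matching: Iris-T6, Uma-T1, Eli-T5, Blake-T8, Nico-T2, Priya-T4.
The set {Iris, Nico, Casey, Ravi} has only 2 neighbours ({T2, T6}), so by Hall's theorem at most 6 of the 8 applicants can be matched.
That matches 6 of the 8, leaving 2 unmatched; no matching can do better.

2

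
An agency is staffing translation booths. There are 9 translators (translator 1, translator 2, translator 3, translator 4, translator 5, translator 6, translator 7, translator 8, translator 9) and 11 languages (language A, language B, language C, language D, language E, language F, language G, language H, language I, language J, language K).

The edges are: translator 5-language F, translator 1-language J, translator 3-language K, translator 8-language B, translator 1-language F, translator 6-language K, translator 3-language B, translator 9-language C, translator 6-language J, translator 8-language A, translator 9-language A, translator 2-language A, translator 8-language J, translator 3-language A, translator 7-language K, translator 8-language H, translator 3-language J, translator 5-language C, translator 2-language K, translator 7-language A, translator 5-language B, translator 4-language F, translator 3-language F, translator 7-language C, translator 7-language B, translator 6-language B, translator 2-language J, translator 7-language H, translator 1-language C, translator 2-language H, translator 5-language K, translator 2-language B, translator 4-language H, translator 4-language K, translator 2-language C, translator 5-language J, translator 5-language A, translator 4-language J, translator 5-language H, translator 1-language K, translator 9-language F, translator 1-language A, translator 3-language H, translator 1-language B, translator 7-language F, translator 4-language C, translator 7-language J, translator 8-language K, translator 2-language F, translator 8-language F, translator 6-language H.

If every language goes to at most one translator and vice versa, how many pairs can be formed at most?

For example, pair translator 1-language A, translator 2-language K, translator 3-language H, translator 4-language J, translator 5-language C, translator 6-language B, translator 7-language F.
The set {translator 1, translator 2, translator 3, translator 4, translator 5, translator 6, translator 7, translator 8, translator 9} has only 7 neighbours ({language A, language B, language C, language F, language H, language J, language K}), so by Hall's theorem at most 7 of the 9 translators can be matched.

7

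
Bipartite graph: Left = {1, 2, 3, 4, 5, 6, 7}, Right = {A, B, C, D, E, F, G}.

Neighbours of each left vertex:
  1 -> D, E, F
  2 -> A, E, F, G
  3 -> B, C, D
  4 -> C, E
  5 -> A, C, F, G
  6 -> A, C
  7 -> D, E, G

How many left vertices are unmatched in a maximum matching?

0

A valid assignment of size 7: 1-D, 2-G, 3-B, 4-C, 5-F, 6-A, 7-E.
This saturates every left vertex, so 7 is the maximum.
That matches 7 of the 7, leaving 0 unmatched; no matching can do better.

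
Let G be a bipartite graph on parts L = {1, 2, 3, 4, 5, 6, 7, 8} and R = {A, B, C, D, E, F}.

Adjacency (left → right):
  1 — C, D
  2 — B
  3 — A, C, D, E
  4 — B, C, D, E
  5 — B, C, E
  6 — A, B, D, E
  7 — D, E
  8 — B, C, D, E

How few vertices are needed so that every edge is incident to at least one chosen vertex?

A maximum matching has 5 edges (e.g. 1–D, 2–B, 3–A, 4–C, 5–E).
By König's theorem the minimum vertex cover has the same size. One such cover is {A, B, C, D, E}.

5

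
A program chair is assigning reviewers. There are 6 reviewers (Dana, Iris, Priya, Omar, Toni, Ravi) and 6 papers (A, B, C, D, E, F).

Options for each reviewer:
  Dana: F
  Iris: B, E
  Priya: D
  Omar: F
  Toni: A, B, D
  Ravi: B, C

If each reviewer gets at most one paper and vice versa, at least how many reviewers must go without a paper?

1

A valid assignment of size 5: Dana→F, Iris→E, Priya→D, Toni→A, Ravi→B.
The set {Dana, Omar} has only 1 neighbour ({F}), so by Hall's theorem at most 5 of the 6 reviewers can be matched.
That matches 5 of the 6, leaving 1 unmatched; no matching can do better.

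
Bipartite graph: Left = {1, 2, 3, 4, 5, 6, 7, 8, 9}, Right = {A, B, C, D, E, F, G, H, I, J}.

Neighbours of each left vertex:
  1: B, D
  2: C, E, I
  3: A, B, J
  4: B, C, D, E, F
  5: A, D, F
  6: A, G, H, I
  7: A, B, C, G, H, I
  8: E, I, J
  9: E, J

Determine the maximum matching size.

9

For example, pair 1→D, 2→C, 3→B, 4→F, 5→A, 6→I, 7→G, 8→J, 9→E.
All 9 left vertices are matched, so no larger matching exists.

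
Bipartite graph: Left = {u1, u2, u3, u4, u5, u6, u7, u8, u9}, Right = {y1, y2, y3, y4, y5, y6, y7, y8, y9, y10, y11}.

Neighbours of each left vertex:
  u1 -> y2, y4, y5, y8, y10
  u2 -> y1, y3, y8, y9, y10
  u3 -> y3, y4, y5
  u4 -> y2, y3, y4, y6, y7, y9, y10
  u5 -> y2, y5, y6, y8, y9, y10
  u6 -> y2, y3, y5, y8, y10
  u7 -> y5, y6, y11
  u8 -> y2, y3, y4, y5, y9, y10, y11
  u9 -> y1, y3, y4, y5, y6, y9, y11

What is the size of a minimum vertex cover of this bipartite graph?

{u1, u2, u3, u4, u5, u6, u7, u8, u9} is a vertex cover of size 9: every edge has an endpoint in this set.
No smaller cover exists because u1–y4, u2–y9, u3–y3, u4–y7, u5–y10, u6–y8, u7–y5, u8–y11, u9–y6 is a matching of size 9, and a cover must include an endpoint of each of these disjoint edges (König's theorem).

9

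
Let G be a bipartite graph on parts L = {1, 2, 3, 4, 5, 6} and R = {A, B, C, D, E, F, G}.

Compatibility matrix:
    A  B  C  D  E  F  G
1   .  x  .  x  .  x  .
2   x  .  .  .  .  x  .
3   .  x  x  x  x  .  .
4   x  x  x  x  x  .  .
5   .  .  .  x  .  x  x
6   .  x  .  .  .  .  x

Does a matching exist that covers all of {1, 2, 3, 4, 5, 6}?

For example, pair 1→D, 2→F, 3→E, 4→A, 5→G, 6→B.
All 6 left vertices are covered.

Yes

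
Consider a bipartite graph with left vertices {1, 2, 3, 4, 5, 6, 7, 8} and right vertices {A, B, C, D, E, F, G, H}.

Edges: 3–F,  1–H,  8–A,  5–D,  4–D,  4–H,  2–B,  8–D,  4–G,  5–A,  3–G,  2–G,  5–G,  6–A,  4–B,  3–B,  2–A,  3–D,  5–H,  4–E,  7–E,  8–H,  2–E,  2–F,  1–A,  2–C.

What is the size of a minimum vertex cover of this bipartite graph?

The 8 edges 1–H, 2–C, 3–F, 4–B, 5–G, 6–A, 7–E, 8–D form a matching, so any vertex cover needs at least 8 vertices (one per matched edge).
Conversely {1, 2, 3, 4, 5, 6, 7, 8} meets every edge and has exactly 8 vertices, so 8 is optimal.

8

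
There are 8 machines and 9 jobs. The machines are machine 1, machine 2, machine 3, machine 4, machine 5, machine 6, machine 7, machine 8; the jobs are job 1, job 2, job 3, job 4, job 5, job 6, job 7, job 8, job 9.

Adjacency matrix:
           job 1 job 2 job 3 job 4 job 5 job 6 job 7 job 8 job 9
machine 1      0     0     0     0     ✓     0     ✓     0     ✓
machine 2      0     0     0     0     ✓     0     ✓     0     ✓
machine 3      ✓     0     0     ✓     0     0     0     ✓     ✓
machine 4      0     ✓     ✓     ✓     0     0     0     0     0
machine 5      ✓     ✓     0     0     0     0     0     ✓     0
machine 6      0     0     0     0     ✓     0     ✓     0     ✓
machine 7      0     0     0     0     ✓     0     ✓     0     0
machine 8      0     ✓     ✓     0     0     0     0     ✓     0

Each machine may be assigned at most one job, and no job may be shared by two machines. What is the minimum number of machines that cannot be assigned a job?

For example, pair machine 1→job 7, machine 2→job 5, machine 3→job 4, machine 4→job 3, machine 5→job 1, machine 6→job 9, machine 8→job 2.
The set {machine 1, machine 2, machine 6, machine 7} has only 3 neighbours ({job 5, job 7, job 9}), so by Hall's theorem at most 7 of the 8 machines can be matched.
That matches 7 of the 8, leaving 1 unmatched; no matching can do better.

1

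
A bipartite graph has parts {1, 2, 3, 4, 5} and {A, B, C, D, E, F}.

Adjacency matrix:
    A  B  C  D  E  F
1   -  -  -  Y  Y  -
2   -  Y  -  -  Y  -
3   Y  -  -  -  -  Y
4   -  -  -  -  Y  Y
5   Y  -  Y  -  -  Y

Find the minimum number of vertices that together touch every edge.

5

{1, 2, 3, 4, 5} is a vertex cover of size 5: every edge has an endpoint in this set.
No smaller cover exists because 1–D, 2–B, 3–A, 4–E, 5–F is a matching of size 5, and a cover must include an endpoint of each of these disjoint edges (König's theorem).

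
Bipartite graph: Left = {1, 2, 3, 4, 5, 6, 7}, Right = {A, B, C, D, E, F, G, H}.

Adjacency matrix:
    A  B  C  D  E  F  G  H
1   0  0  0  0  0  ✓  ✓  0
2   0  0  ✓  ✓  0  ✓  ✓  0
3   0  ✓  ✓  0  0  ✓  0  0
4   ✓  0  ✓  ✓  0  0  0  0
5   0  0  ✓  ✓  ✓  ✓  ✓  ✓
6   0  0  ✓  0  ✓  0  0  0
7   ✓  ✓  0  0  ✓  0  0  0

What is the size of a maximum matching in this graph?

7

For example, pair 1–G, 2–D, 3–F, 4–A, 5–E, 6–C, 7–B.
This saturates every left vertex, so 7 is the maximum.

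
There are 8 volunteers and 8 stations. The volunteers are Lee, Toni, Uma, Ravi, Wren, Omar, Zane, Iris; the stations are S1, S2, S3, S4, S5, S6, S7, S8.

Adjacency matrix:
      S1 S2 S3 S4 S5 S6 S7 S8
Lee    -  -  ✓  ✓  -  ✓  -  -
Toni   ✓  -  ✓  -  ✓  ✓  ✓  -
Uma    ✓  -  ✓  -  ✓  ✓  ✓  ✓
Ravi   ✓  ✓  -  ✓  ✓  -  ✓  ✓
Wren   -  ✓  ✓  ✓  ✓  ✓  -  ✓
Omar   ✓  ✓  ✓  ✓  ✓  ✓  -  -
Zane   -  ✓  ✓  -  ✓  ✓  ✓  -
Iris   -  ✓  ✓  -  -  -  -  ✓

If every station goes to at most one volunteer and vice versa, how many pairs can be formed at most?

8

A valid assignment of size 8: Lee→S6, Toni→S5, Uma→S3, Ravi→S4, Wren→S8, Omar→S1, Zane→S7, Iris→S2.
All 8 volunteers are matched, so no larger matching exists.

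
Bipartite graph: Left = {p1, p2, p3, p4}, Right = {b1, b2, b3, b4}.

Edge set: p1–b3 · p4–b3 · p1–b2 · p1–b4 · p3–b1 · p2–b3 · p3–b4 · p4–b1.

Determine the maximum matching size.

4

One maximum matching: p1-b2, p2-b3, p3-b4, p4-b1.
All 4 left vertices are matched, so no larger matching exists.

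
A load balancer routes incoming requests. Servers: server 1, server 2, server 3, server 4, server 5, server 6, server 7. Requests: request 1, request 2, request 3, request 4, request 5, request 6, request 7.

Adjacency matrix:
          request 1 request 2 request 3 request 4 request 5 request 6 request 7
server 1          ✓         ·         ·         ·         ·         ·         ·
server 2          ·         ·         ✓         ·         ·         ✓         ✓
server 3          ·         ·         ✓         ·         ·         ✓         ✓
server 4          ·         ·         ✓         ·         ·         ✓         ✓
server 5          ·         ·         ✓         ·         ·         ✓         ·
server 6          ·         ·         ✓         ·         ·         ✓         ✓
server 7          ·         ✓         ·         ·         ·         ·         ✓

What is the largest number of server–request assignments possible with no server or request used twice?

5

One maximum matching: server 1-request 1, server 2-request 3, server 3-request 6, server 4-request 7, server 7-request 2.
The set {server 2, server 3, server 4, server 5, server 6} has only 3 neighbours ({request 3, request 6, request 7}), so by Hall's theorem at most 5 of the 7 servers can be matched.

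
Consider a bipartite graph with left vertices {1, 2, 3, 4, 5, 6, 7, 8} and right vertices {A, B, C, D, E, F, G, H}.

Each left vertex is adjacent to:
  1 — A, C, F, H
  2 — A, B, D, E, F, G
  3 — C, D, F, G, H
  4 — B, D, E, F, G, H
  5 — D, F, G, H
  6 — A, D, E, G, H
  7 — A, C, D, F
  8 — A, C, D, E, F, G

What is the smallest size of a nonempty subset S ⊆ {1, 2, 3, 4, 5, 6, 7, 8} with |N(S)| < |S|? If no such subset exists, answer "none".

A matching saturating every left vertex exists, for instance 1→C, 2→E, 3→H, 4→B, 5→D, 6→A, 7→F, 8→G.
By Hall's marriage theorem, this means |N(S)| ≥ |S| for every subset S, so no violating subset exists.

none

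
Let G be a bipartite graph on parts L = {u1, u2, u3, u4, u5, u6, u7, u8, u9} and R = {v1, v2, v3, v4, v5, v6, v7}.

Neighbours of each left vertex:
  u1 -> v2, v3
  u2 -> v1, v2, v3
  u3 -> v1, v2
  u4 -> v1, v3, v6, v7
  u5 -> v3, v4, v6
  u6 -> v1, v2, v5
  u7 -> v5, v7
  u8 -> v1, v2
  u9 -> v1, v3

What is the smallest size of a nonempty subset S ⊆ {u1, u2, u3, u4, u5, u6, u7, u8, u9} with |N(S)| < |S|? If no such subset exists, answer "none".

Take S = {u1, u2, u3, u8}. Its neighbourhood is {v1, v2, v3}, so |N(S)| = 3 < |S| = 4.
Every subset of size less than 4 has at least as many neighbours as members, so 4 is the minimum.

4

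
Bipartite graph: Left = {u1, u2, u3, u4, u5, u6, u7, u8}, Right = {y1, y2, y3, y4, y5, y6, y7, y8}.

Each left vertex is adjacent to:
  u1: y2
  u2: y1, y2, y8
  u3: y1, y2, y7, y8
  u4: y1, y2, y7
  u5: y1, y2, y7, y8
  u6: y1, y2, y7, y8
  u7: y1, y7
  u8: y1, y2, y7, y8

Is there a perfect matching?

The set {u1, u2, u3, u4, u5, u6, u7, u8} has only 4 neighbours ({y1, y2, y7, y8}), so by Hall's theorem at most 4 of the 8 left vertices can be matched.
Hence no matching covers every left vertex.

No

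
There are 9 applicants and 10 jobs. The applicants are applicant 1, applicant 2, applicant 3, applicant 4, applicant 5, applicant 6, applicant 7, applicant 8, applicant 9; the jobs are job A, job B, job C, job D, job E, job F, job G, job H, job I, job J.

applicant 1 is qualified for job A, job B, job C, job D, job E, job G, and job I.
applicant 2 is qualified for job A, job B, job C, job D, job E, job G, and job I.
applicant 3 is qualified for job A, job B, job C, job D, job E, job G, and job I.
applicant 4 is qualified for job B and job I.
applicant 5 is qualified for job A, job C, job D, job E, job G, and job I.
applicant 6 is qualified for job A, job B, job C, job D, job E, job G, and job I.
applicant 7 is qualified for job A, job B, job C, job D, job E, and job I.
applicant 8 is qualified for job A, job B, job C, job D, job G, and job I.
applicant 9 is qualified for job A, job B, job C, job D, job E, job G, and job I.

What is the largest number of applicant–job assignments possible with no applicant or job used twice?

For example, pair applicant 1–job E, applicant 2–job G, applicant 3–job A, applicant 4–job I, applicant 5–job C, applicant 6–job B, applicant 7–job D.
The set {applicant 1, applicant 2, applicant 3, applicant 4, applicant 5, applicant 6, applicant 7, applicant 8, applicant 9} has only 7 neighbours ({job A, job B, job C, job D, job E, job G, job I}), so by Hall's theorem at most 7 of the 9 applicants can be matched.

7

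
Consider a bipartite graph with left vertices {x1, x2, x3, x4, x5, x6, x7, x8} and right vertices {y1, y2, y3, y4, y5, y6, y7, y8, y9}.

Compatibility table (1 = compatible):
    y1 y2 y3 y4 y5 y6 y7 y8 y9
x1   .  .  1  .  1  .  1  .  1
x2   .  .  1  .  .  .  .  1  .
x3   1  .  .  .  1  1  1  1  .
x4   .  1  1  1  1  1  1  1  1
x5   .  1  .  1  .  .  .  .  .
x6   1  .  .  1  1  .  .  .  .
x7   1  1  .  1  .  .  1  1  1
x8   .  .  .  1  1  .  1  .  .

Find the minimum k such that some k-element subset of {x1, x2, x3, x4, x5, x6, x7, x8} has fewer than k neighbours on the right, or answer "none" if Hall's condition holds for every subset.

none

A matching saturating every left vertex exists, for instance x1→y3, x2→y8, x3→y1, x4→y6, x5→y2, x6→y5, x7→y4, x8→y7.
By Hall's marriage theorem, this means |N(S)| ≥ |S| for every subset S, so no violating subset exists.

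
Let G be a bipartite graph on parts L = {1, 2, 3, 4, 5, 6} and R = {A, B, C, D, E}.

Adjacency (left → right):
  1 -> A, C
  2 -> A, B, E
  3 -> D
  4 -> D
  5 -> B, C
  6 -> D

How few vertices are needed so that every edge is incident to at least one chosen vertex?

A maximum matching has 4 edges (e.g. 1–C, 2–E, 3–D, 5–B).
By König's theorem the minimum vertex cover has the same size. One such cover is {1, 2, 5, D}.

4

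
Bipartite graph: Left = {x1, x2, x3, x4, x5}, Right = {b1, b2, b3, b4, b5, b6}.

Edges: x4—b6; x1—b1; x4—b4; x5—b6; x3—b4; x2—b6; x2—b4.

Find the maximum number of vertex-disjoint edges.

3

A valid assignment of size 3: x1–b1, x2–b6, x3–b4.
The set {x2, x3, x4, x5} has only 2 neighbours ({b4, b6}), so by Hall's theorem at most 3 of the 5 left vertices can be matched.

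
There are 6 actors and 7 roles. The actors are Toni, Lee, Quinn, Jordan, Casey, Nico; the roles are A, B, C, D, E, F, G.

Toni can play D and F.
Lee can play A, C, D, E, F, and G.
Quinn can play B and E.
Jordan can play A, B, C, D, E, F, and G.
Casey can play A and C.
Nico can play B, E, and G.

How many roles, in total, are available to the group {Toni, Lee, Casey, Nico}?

The union of neighbours of {Toni, Lee, Casey, Nico} is {A, B, C, D, E, F, G}, which has 7 elements.
Since |N(S)| = 7 ≥ |S| = 4, Hall's condition holds for this subset.

7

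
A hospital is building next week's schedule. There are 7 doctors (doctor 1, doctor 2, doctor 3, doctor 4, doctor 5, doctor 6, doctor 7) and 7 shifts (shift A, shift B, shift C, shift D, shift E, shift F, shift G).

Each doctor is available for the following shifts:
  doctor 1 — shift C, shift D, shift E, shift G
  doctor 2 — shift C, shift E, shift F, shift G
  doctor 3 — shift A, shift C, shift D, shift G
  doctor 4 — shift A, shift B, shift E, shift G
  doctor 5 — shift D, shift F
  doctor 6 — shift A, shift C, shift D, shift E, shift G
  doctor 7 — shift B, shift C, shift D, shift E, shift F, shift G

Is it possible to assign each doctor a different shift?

Yes

A valid assignment of size 7: doctor 1-shift C, doctor 2-shift E, doctor 3-shift D, doctor 4-shift B, doctor 5-shift F, doctor 6-shift A, doctor 7-shift G.
All 7 doctors are covered.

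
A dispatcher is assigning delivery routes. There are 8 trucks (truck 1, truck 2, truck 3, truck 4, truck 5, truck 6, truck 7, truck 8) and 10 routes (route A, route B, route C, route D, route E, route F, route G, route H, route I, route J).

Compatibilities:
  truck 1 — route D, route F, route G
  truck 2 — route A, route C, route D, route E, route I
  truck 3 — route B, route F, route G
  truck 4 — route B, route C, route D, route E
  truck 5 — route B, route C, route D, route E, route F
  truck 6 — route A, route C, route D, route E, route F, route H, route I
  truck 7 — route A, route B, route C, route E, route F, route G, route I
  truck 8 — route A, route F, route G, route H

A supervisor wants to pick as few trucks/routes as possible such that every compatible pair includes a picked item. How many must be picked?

8

{truck 1, truck 2, truck 3, truck 4, truck 5, truck 6, truck 7, truck 8} is a vertex cover of size 8: every edge has an endpoint in this set.
No smaller cover exists because truck 1–route D, truck 2–route I, truck 3–route B, truck 4–route E, truck 5–route C, truck 6–route H, truck 7–route G, truck 8–route F is a matching of size 8, and a cover must include an endpoint of each of these disjoint edges (König's theorem).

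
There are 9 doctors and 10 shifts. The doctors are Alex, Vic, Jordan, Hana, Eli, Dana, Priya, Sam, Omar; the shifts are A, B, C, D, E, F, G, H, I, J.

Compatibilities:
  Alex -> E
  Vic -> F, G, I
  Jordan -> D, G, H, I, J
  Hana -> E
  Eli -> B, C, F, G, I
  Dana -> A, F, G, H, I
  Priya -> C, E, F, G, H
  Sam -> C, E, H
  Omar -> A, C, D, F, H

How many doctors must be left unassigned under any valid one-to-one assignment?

For example, pair Alex-E, Vic-F, Jordan-J, Eli-B, Dana-G, Priya-H, Sam-C, Omar-A.
The set {Alex, Hana} has only 1 neighbour ({E}), so by Hall's theorem at most 8 of the 9 doctors can be matched.
That matches 8 of the 9, leaving 1 unmatched; no matching can do better.

1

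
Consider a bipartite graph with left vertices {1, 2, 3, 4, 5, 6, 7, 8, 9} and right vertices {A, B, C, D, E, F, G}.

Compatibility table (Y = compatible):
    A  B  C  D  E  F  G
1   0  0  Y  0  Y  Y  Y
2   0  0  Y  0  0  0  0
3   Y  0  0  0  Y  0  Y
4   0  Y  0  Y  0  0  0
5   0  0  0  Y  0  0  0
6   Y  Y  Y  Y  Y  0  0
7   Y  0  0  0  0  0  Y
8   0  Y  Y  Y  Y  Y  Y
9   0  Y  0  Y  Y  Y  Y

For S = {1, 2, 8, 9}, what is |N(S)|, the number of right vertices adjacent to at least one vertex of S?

6

The union of neighbours of {1, 2, 8, 9} is {B, C, D, E, F, G}, which has 6 elements.
Since |N(S)| = 6 ≥ |S| = 4, Hall's condition holds for this subset.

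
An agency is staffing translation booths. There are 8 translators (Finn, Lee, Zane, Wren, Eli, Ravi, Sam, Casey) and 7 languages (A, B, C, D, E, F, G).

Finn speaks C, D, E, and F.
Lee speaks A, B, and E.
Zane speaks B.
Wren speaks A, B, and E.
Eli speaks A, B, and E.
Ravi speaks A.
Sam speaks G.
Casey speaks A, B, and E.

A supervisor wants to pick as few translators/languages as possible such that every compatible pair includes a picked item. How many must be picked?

The 5 edges Finn–C, Lee–A, Zane–B, Wren–E, Sam–G form a matching, so any vertex cover needs at least 5 vertices (one per matched edge).
Conversely {Finn, Sam, A, B, E} meets every edge and has exactly 5 vertices, so 5 is optimal.

5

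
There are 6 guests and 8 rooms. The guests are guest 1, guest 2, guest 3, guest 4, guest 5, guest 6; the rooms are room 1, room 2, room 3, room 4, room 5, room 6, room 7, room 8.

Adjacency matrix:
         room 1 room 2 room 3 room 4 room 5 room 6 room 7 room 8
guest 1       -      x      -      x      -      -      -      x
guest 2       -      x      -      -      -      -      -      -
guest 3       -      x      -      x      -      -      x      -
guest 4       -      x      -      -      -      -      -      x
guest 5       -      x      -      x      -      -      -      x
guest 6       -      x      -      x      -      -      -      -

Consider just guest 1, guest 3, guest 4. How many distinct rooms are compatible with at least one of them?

4

The union of neighbours of {guest 1, guest 3, guest 4} is {room 2, room 4, room 7, room 8}, which has 4 elements.
Since |N(S)| = 4 ≥ |S| = 3, Hall's condition holds for this subset.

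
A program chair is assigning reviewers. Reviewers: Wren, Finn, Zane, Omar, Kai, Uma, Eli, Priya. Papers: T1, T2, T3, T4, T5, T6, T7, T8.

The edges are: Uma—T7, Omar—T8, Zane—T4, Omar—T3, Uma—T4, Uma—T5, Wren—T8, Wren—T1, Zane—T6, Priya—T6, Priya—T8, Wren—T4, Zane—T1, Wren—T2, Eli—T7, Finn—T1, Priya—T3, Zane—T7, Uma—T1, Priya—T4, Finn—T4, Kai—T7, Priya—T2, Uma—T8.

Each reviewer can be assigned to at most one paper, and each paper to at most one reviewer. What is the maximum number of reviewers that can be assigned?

A valid assignment of size 7: Wren-T2, Finn-T1, Zane-T6, Omar-T8, Kai-T7, Uma-T5, Priya-T4.
The set {Kai, Eli} has only 1 neighbour ({T7}), so by Hall's theorem at most 7 of the 8 reviewers can be matched.

7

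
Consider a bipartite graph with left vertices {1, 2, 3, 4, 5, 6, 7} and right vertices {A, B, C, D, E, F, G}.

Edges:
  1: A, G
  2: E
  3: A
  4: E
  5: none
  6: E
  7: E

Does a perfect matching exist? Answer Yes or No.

The set {2, 4, 5, 6, 7} has only 1 neighbour ({E}), so by Hall's theorem at most 3 of the 7 left vertices can be matched.
Hence no matching covers every left vertex.

No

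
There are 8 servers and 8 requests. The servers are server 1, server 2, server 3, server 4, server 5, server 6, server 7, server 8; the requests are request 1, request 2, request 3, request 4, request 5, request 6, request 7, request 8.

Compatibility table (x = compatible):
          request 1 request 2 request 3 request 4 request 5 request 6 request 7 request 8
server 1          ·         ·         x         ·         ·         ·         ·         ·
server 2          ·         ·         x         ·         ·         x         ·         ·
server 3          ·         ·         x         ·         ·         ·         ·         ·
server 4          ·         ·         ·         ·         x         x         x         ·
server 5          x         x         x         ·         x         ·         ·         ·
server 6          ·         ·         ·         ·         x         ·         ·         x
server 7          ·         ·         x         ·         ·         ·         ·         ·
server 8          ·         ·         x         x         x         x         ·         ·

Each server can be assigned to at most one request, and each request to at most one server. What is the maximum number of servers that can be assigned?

6

One maximum matching: server 1-request 3, server 2-request 6, server 4-request 7, server 5-request 2, server 6-request 8, server 8-request 5.
The set {server 1, server 3, server 7} has only 1 neighbour ({request 3}), so by Hall's theorem at most 6 of the 8 servers can be matched.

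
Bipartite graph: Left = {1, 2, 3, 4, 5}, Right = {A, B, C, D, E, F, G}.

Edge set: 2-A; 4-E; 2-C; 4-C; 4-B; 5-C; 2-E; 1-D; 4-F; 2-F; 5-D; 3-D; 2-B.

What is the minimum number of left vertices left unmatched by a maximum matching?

For example, pair 1→D, 2→A, 4→B, 5→C.
The set {1, 3} has only 1 neighbour ({D}), so by Hall's theorem at most 4 of the 5 left vertices can be matched.
That matches 4 of the 5, leaving 1 unmatched; no matching can do better.

1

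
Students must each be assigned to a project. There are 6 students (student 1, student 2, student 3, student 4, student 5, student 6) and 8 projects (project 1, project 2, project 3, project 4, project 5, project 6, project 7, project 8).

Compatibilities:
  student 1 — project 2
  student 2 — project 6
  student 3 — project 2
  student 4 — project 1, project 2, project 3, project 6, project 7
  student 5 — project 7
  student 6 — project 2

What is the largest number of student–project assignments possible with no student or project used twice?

4

For example, pair student 1-project 2, student 2-project 6, student 4-project 3, student 5-project 7.
The set {student 1, student 3, student 6} has only 1 neighbour ({project 2}), so by Hall's theorem at most 4 of the 6 students can be matched.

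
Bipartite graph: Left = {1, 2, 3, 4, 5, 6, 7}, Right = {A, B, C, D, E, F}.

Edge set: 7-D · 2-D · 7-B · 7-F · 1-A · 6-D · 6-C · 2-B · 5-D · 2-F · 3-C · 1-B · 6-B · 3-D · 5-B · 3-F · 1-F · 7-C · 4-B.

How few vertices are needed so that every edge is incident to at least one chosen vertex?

5

The 5 edges 1–A, 2–F, 3–C, 4–B, 5–D form a matching, so any vertex cover needs at least 5 vertices (one per matched edge).
Conversely {1, B, C, D, F} meets every edge and has exactly 5 vertices, so 5 is optimal.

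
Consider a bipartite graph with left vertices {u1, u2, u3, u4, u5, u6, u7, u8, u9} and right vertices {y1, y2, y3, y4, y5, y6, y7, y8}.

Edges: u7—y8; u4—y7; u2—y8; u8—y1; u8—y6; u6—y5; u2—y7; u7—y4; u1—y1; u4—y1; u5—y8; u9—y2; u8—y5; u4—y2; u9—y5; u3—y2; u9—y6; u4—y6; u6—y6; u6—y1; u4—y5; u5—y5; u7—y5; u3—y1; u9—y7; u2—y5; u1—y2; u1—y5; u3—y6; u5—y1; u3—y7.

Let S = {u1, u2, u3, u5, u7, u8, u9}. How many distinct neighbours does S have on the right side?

7

The union of neighbours of {u1, u2, u3, u5, u7, u8, u9} is {y1, y2, y4, y5, y6, y7, y8}, which has 7 elements.
Since |N(S)| = 7 ≥ |S| = 7, Hall's condition holds for this subset.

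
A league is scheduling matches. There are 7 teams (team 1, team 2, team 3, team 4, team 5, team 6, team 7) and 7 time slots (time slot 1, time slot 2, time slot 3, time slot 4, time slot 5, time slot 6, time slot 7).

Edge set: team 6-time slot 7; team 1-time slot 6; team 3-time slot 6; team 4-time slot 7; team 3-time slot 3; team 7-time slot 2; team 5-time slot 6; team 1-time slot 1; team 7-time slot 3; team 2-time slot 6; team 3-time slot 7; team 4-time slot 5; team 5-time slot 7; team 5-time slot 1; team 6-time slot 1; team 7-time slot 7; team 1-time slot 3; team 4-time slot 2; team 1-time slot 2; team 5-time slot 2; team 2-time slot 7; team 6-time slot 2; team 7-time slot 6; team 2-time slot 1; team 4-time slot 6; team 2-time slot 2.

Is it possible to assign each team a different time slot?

The set {team 1, team 2, team 3, team 5, team 6, team 7} has only 5 neighbours ({time slot 1, time slot 2, time slot 3, time slot 6, time slot 7}), so by Hall's theorem at most 6 of the 7 teams can be matched.
Hence no matching covers every team.

No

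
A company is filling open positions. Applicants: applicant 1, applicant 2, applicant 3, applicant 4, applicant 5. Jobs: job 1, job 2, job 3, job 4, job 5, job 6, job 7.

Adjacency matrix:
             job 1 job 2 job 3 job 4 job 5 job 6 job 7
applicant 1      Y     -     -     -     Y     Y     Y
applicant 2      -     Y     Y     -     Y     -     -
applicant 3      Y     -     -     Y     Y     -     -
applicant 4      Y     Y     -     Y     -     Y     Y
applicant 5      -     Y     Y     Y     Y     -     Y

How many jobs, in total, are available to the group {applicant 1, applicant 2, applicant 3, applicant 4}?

7

The union of neighbours of {applicant 1, applicant 2, applicant 3, applicant 4} is {job 1, job 2, job 3, job 4, job 5, job 6, job 7}, which has 7 elements.
Since |N(S)| = 7 ≥ |S| = 4, Hall's condition holds for this subset.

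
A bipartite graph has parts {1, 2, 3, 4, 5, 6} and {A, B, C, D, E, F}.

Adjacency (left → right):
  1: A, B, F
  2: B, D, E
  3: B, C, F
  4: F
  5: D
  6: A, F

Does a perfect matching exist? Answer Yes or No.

For example, pair 1–B, 2–E, 3–C, 4–F, 5–D, 6–A.
All 6 left vertices are covered.

Yes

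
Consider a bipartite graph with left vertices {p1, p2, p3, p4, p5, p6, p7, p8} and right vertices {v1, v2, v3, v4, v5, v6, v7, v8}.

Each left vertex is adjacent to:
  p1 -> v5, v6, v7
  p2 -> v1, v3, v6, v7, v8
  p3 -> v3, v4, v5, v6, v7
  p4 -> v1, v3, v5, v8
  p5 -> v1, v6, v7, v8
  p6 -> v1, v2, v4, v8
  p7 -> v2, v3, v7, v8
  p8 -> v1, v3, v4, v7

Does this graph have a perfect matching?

Yes

A valid assignment of size 8: p1–v6, p2–v8, p3–v4, p4–v5, p5–v1, p6–v2, p7–v3, p8–v7.
All 8 left vertices are covered.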